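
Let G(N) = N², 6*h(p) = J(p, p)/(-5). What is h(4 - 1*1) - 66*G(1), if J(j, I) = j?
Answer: -661/10 ≈ -66.100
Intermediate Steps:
h(p) = -p/30 (h(p) = (p/(-5))/6 = (p*(-⅕))/6 = (-p/5)/6 = -p/30)
h(4 - 1*1) - 66*G(1) = -(4 - 1*1)/30 - 66*1² = -(4 - 1)/30 - 66*1 = -1/30*3 - 66 = -⅒ - 66 = -661/10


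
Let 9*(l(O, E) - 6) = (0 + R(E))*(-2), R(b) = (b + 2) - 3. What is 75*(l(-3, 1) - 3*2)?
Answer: 0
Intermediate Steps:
R(b) = -1 + b (R(b) = (2 + b) - 3 = -1 + b)
l(O, E) = 56/9 - 2*E/9 (l(O, E) = 6 + ((0 + (-1 + E))*(-2))/9 = 6 + ((-1 + E)*(-2))/9 = 6 + (2 - 2*E)/9 = 6 + (2/9 - 2*E/9) = 56/9 - 2*E/9)
75*(l(-3, 1) - 3*2) = 75*((56/9 - 2/9*1) - 3*2) = 75*((56/9 - 2/9) - 6) = 75*(6 - 6) = 75*0 = 0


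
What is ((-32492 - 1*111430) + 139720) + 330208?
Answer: 326006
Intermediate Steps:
((-32492 - 1*111430) + 139720) + 330208 = ((-32492 - 111430) + 139720) + 330208 = (-143922 + 139720) + 330208 = -4202 + 330208 = 326006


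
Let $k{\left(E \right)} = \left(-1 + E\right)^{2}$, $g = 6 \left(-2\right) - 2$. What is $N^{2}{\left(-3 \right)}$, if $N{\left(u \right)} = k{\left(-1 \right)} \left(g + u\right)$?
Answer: $4624$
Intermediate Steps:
$g = -14$ ($g = -12 - 2 = -14$)
$N{\left(u \right)} = -56 + 4 u$ ($N{\left(u \right)} = \left(-1 - 1\right)^{2} \left(-14 + u\right) = \left(-2\right)^{2} \left(-14 + u\right) = 4 \left(-14 + u\right) = -56 + 4 u$)
$N^{2}{\left(-3 \right)} = \left(-56 + 4 \left(-3\right)\right)^{2} = \left(-56 - 12\right)^{2} = \left(-68\right)^{2} = 4624$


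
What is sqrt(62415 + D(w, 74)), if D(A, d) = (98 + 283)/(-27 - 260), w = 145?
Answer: 2*sqrt(1285237947)/287 ≈ 249.83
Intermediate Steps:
D(A, d) = -381/287 (D(A, d) = 381/(-287) = 381*(-1/287) = -381/287)
sqrt(62415 + D(w, 74)) = sqrt(62415 - 381/287) = sqrt(17912724/287) = 2*sqrt(1285237947)/287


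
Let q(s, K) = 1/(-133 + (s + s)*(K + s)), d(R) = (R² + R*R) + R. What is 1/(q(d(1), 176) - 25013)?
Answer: -941/23537232 ≈ -3.9979e-5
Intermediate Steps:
d(R) = R + 2*R² (d(R) = (R² + R²) + R = 2*R² + R = R + 2*R²)
q(s, K) = 1/(-133 + 2*s*(K + s)) (q(s, K) = 1/(-133 + (2*s)*(K + s)) = 1/(-133 + 2*s*(K + s)))
1/(q(d(1), 176) - 25013) = 1/(1/(-133 + 2*(1*(1 + 2*1))² + 2*176*(1*(1 + 2*1))) - 25013) = 1/(1/(-133 + 2*(1*(1 + 2))² + 2*176*(1*(1 + 2))) - 25013) = 1/(1/(-133 + 2*(1*3)² + 2*176*(1*3)) - 25013) = 1/(1/(-133 + 2*3² + 2*176*3) - 25013) = 1/(1/(-133 + 2*9 + 1056) - 25013) = 1/(1/(-133 + 18 + 1056) - 25013) = 1/(1/941 - 25013) = 1/(-23537232/941) = -941/23537232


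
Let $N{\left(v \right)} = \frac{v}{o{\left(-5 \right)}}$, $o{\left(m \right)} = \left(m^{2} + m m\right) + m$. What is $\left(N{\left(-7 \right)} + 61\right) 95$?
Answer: $\frac{52022}{9} \approx 5780.2$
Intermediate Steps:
$o{\left(m \right)} = m + 2 m^{2}$ ($o{\left(m \right)} = \left(m^{2} + m^{2}\right) + m = 2 m^{2} + m = m + 2 m^{2}$)
$N{\left(v \right)} = \frac{v}{45}$ ($N{\left(v \right)} = \frac{v}{\left(-5\right) \left(1 + 2 \left(-5\right)\right)} = \frac{v}{\left(-5\right) \left(1 - 10\right)} = \frac{v}{\left(-5\right) \left(-9\right)} = \frac{v}{45}$)
$\left(N{\left(-7 \right)} + 61\right) 95 = \left(\frac{1}{45} \left(-7\right) + 61\right) 95 = \left(- \frac{7}{45} + 61\right) 95 = \frac{2738}{45} \cdot 95 = \frac{52022}{9}$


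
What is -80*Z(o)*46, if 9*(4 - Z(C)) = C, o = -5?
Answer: -150880/9 ≈ -16764.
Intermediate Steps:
Z(C) = 4 - C/9
-80*Z(o)*46 = -80*(4 - ⅑*(-5))*46 = -80*(4 + 5/9)*46 = -80*41/9*46 = -3280/9*46 = -150880/9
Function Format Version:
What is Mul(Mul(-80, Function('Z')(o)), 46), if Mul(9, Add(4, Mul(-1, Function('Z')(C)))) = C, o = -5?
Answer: Rational(-150880, 9) ≈ -16764.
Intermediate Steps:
Function('Z')(C) = Add(4, Mul(Rational(-1, 9), C))
Mul(Mul(-80, Function('Z')(o)), 46) = Mul(Mul(-80, Add(4, Mul(Rational(-1, 9), -5))), 46) = Mul(Mul(-80, Add(4, Rational(5, 9))), 46) = Mul(Mul(-80, Rational(41, 9)), 46) = Mul(Rational(-3280, 9), 46) = Rational(-150880, 9)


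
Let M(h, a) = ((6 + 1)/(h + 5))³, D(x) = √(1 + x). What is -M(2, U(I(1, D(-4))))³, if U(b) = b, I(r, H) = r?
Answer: -1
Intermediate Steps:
M(h, a) = 343/(5 + h)³ (M(h, a) = (7/(5 + h))³ = 343/(5 + h)³)
-M(2, U(I(1, D(-4))))³ = -(343/(5 + 2)³)³ = -(343/7³)³ = -(343*(1/343))³ = -1*1³ = -1*1 = -1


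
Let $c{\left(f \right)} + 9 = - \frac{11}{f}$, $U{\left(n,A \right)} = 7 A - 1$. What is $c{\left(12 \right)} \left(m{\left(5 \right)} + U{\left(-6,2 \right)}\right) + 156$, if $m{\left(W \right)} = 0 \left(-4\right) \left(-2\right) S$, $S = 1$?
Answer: $\frac{325}{12} \approx 27.083$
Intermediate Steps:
$U{\left(n,A \right)} = -1 + 7 A$
$c{\left(f \right)} = -9 - \frac{11}{f}$
$m{\left(W \right)} = 0$ ($m{\left(W \right)} = 0 \left(-4\right) \left(-2\right) 1 = 0 \left(-2\right) 1 = 0 \cdot 1 = 0$)
$c{\left(12 \right)} \left(m{\left(5 \right)} + U{\left(-6,2 \right)}\right) + 156 = \left(-9 - \frac{11}{12}\right) \left(0 + \left(-1 + 7 \cdot 2\right)\right) + 156 = \left(-9 - \frac{11}{12}\right) \left(0 + \left(-1 + 14\right)\right) + 156 = \left(-9 - \frac{11}{12}\right) \left(0 + 13\right) + 156 = \left(- \frac{119}{12}\right) 13 + 156 = - \frac{1547}{12} + 156 = \frac{325}{12}$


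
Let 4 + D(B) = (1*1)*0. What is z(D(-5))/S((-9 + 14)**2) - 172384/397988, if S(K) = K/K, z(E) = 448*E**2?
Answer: 713151400/99497 ≈ 7167.6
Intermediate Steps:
D(B) = -4 (D(B) = -4 + (1*1)*0 = -4 + 1*0 = -4 + 0 = -4)
S(K) = 1
z(D(-5))/S((-9 + 14)**2) - 172384/397988 = (448*(-4)**2)/1 - 172384/397988 = (448*16)*1 - 172384*1/397988 = 7168*1 - 43096/99497 = 7168 - 43096/99497 = 713151400/99497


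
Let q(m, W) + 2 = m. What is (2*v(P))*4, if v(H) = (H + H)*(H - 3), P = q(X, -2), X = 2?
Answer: 0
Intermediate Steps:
q(m, W) = -2 + m
P = 0 (P = -2 + 2 = 0)
v(H) = 2*H*(-3 + H) (v(H) = (2*H)*(-3 + H) = 2*H*(-3 + H))
(2*v(P))*4 = (2*(2*0*(-3 + 0)))*4 = (2*(2*0*(-3)))*4 = (2*0)*4 = 0*4 = 0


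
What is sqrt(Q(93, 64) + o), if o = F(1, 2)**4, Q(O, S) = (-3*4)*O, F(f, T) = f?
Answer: I*sqrt(1115) ≈ 33.392*I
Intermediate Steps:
Q(O, S) = -12*O
o = 1 (o = 1**4 = 1)
sqrt(Q(93, 64) + o) = sqrt(-12*93 + 1) = sqrt(-1116 + 1) = sqrt(-1115) = I*sqrt(1115)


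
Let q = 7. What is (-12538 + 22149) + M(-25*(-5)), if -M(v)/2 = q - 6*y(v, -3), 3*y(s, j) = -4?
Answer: 9581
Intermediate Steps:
y(s, j) = -4/3 (y(s, j) = (⅓)*(-4) = -4/3)
M(v) = -30 (M(v) = -2*(7 - 6*(-4/3)) = -2*(7 + 8) = -2*15 = -30)
(-12538 + 22149) + M(-25*(-5)) = (-12538 + 22149) - 30 = 9611 - 30 = 9581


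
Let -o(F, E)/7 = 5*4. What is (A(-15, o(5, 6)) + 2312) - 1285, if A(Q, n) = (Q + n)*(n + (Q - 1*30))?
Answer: 29702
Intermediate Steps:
o(F, E) = -140 (o(F, E) = -35*4 = -7*20 = -140)
A(Q, n) = (Q + n)*(-30 + Q + n) (A(Q, n) = (Q + n)*(n + (Q - 30)) = (Q + n)*(n + (-30 + Q)) = (Q + n)*(-30 + Q + n))
(A(-15, o(5, 6)) + 2312) - 1285 = (((-15)**2 + (-140)**2 - 30*(-15) - 30*(-140) + 2*(-15)*(-140)) + 2312) - 1285 = ((225 + 19600 + 450 + 4200 + 4200) + 2312) - 1285 = (28675 + 2312) - 1285 = 30987 - 1285 = 29702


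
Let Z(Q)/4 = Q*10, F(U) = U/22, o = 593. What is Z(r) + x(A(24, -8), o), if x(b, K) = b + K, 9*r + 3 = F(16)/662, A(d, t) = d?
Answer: 19781713/32769 ≈ 603.67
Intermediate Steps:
F(U) = U/22 (F(U) = U*(1/22) = U/22)
r = -10919/32769 (r = -1/3 + (((1/22)*16)/662)/9 = -1/3 + ((8/11)*(1/662))/9 = -1/3 + (1/9)*(4/3641) = -1/3 + 4/32769 = -10919/32769 ≈ -0.33321)
Z(Q) = 40*Q (Z(Q) = 4*(Q*10) = 4*(10*Q) = 40*Q)
x(b, K) = K + b
Z(r) + x(A(24, -8), o) = 40*(-10919/32769) + (593 + 24) = -436760/32769 + 617 = 19781713/32769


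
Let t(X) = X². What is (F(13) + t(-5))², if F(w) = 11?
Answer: 1296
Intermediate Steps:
(F(13) + t(-5))² = (11 + (-5)²)² = (11 + 25)² = 36² = 1296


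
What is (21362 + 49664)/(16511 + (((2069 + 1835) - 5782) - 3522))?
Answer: 71026/11111 ≈ 6.3924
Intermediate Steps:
(21362 + 49664)/(16511 + (((2069 + 1835) - 5782) - 3522)) = 71026/(16511 + ((3904 - 5782) - 3522)) = 71026/(16511 + (-1878 - 3522)) = 71026/(16511 - 5400) = 71026/11111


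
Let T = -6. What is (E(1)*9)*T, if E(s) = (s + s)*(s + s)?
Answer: -216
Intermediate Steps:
E(s) = 4*s² (E(s) = (2*s)*(2*s) = 4*s²)
(E(1)*9)*T = ((4*1²)*9)*(-6) = ((4*1)*9)*(-6) = (4*9)*(-6) = 36*(-6) = -216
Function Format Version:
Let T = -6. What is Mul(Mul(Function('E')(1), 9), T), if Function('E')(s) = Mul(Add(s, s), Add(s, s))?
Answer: -216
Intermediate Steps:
Function('E')(s) = Mul(4, Pow(s, 2)) (Function('E')(s) = Mul(Mul(2, s), Mul(2, s)) = Mul(4, Pow(s, 2)))
Mul(Mul(Function('E')(1), 9), T) = Mul(Mul(Mul(4, Pow(1, 2)), 9), -6) = Mul(Mul(Mul(4, 1), 9), -6) = Mul(Mul(4, 9), -6) = Mul(36, -6) = -216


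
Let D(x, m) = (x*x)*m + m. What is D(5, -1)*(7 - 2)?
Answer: -130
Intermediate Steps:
D(x, m) = m + m*x² (D(x, m) = x²*m + m = m*x² + m = m + m*x²)
D(5, -1)*(7 - 2) = (-(1 + 5²))*(7 - 2) = -(1 + 25)*5 = -1*26*5 = -26*5 = -130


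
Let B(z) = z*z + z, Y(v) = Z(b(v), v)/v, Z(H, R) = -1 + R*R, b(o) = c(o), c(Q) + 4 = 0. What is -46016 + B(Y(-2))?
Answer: -184061/4 ≈ -46015.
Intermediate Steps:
c(Q) = -4 (c(Q) = -4 + 0 = -4)
b(o) = -4
Z(H, R) = -1 + R**2
Y(v) = (-1 + v**2)/v
B(z) = z + z**2 (B(z) = z**2 + z = z + z**2)
-46016 + B(Y(-2)) = -46016 + (-2 - 1/(-2))*(1 + (-2 - 1/(-2))) = -46016 + (-2 - 1*(-1/2))*(1 + (-2 - 1*(-1/2))) = -46016 + (-2 + 1/2)*(1 + (-2 + 1/2)) = -46016 - 3*(1 - 3/2)/2 = -46016 - 3/2*(-1/2) = -46016 + 3/4 = -184061/4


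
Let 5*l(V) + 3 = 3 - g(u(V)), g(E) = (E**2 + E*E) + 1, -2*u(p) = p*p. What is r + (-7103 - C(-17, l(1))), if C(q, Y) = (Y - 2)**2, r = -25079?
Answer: -3218729/100 ≈ -32187.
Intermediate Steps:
u(p) = -p**2/2 (u(p) = -p*p/2 = -p**2/2)
g(E) = 1 + 2*E**2 (g(E) = (E**2 + E**2) + 1 = 2*E**2 + 1 = 1 + 2*E**2)
l(V) = -1/5 - V**4/10 (l(V) = -3/5 + (3 - (1 + 2*(-V**2/2)**2))/5 = -3/5 + (3 - (1 + 2*(V**4/4)))/5 = -3/5 + (3 - (1 + V**4/2))/5 = -3/5 + (3 + (-1 - V**4/2))/5 = -3/5 + (2 - V**4/2)/5 = -3/5 + (2/5 - V**4/10) = -1/5 - V**4/10)
C(q, Y) = (-2 + Y)**2
r + (-7103 - C(-17, l(1))) = -25079 + (-7103 - (-2 + (-1/5 - 1/10*1**4))**2) = -25079 + (-7103 - (-2 + (-1/5 - 1/10*1))**2) = -25079 + (-7103 - (-2 + (-1/5 - 1/10))**2) = -25079 + (-7103 - (-2 - 3/10)**2) = -25079 + (-7103 - (-23/10)**2) = -25079 + (-7103 - 1*529/100) = -25079 + (-7103 - 529/100) = -25079 - 710829/100 = -3218729/100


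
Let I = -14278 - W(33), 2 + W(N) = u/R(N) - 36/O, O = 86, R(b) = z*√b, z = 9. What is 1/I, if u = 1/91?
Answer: -584268481947150/8340772270773440651 + 1514331*√33/8340772270773440651 ≈ -7.0050e-5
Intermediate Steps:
R(b) = 9*√b
u = 1/91 ≈ 0.010989
W(N) = -104/43 + 1/(819*√N) (W(N) = -2 + (1/(91*((9*√N))) - 36/86) = -2 + ((1/(9*√N))/91 - 36*1/86) = -2 + (1/(819*√N) - 18/43) = -2 + (-18/43 + 1/(819*√N)) = -104/43 + 1/(819*√N))
I = -613850/43 - √33/27027 (I = -14278 - (-104/43 + 1/(819*√33)) = -14278 - (-104/43 + (√33/33)/819) = -14278 - (-104/43 + √33/27027) = -14278 + (104/43 - √33/27027) = -613850/43 - √33/27027 ≈ -14276.)
1/I = 1/(-613850/43 - √33/27027)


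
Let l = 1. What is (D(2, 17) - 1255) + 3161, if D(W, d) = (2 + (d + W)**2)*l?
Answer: 2269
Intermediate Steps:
D(W, d) = 2 + (W + d)**2 (D(W, d) = (2 + (d + W)**2)*1 = (2 + (W + d)**2)*1 = 2 + (W + d)**2)
(D(2, 17) - 1255) + 3161 = ((2 + (2 + 17)**2) - 1255) + 3161 = ((2 + 19**2) - 1255) + 3161 = ((2 + 361) - 1255) + 3161 = (363 - 1255) + 3161 = -892 + 3161 = 2269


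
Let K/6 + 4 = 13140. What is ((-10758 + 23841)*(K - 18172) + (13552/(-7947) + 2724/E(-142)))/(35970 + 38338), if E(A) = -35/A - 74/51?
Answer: 13750010689217185/1287788867937 ≈ 10677.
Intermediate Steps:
K = 78816 (K = -24 + 6*13140 = -24 + 78840 = 78816)
E(A) = -74/51 - 35/A (E(A) = -35/A - 74*1/51 = -35/A - 74/51 = -74/51 - 35/A)
((-10758 + 23841)*(K - 18172) + (13552/(-7947) + 2724/E(-142)))/(35970 + 38338) = ((-10758 + 23841)*(78816 - 18172) + (13552/(-7947) + 2724/(-74/51 - 35/(-142))))/(35970 + 38338) = (13083*60644 + (13552*(-1/7947) + 2724/(-74/51 - 35*(-1/142))))/74308 = (793405452 + (-13552/7947 + 2724/(-74/51 + 35/142)))*(1/74308) = (793405452 + (-13552/7947 + 2724/(-8723/7242)))*(1/74308) = (793405452 + (-13552/7947 + 2724*(-7242/8723)))*(1/74308) = (793405452 + (-13552/7947 - 19727208/8723))*(1/74308) = (793405452 - 156890336072/69321681)*(1/74308) = (55000042756868740/69321681)*(1/74308) = 13750010689217185/1287788867937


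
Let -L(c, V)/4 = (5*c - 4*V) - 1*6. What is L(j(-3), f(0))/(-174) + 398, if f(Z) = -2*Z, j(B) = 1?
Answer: 34624/87 ≈ 397.98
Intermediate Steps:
L(c, V) = 24 - 20*c + 16*V (L(c, V) = -4*((5*c - 4*V) - 1*6) = -4*((-4*V + 5*c) - 6) = -4*(-6 - 4*V + 5*c) = 24 - 20*c + 16*V)
L(j(-3), f(0))/(-174) + 398 = (24 - 20*1 + 16*(-2*0))/(-174) + 398 = (24 - 20 + 16*0)*(-1/174) + 398 = (24 - 20 + 0)*(-1/174) + 398 = 4*(-1/174) + 398 = -2/87 + 398 = 34624/87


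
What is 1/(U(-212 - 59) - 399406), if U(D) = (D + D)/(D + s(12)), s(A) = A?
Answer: -259/103445612 ≈ -2.5037e-6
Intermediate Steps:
U(D) = 2*D/(12 + D) (U(D) = (D + D)/(D + 12) = (2*D)/(12 + D) = 2*D/(12 + D))
1/(U(-212 - 59) - 399406) = 1/(2*(-212 - 59)/(12 + (-212 - 59)) - 399406) = 1/(2*(-271)/(12 - 271) - 399406) = 1/(2*(-271)/(-259) - 399406) = 1/(2*(-271)*(-1/259) - 399406) = 1/(542/259 - 399406) = 1/(-103445612/259) = -259/103445612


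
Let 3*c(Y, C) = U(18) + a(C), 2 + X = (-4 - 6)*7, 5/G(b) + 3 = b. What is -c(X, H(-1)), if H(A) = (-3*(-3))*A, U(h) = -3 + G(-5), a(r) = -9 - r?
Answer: 29/24 ≈ 1.2083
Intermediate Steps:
G(b) = 5/(-3 + b)
U(h) = -29/8 (U(h) = -3 + 5/(-3 - 5) = -3 + 5/(-8) = -3 + 5*(-1/8) = -3 - 5/8 = -29/8)
H(A) = 9*A
X = -72 (X = -2 + (-4 - 6)*7 = -2 - 10*7 = -2 - 70 = -72)
c(Y, C) = -101/24 - C/3 (c(Y, C) = (-29/8 + (-9 - C))/3 = (-101/8 - C)/3 = -101/24 - C/3)
-c(X, H(-1)) = -(-101/24 - 3*(-1)) = -(-101/24 - 1/3*(-9)) = -(-101/24 + 3) = -1*(-29/24) = 29/24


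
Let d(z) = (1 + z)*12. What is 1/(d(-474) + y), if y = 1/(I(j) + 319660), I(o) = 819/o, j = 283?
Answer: -90464599/513477063641 ≈ -0.00017618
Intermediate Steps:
d(z) = 12 + 12*z
y = 283/90464599 (y = 1/(819/283 + 319660) = 1/(90464599/283) = 283/90464599 ≈ 3.1283e-6)
1/(d(-474) + y) = 1/((12 + 12*(-474)) + 283/90464599) = 1/((12 - 5688) + 283/90464599) = 1/(-5676 + 283/90464599) = 1/(-513477063641/90464599) = -90464599/513477063641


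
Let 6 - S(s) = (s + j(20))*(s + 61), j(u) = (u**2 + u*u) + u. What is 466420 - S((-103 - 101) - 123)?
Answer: 335276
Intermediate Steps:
j(u) = u + 2*u**2 (j(u) = (u**2 + u**2) + u = 2*u**2 + u = u + 2*u**2)
S(s) = 6 - (61 + s)*(820 + s) (S(s) = 6 - (s + 20*(1 + 2*20))*(s + 61) = 6 - (s + 20*(1 + 40))*(61 + s) = 6 - (s + 20*41)*(61 + s) = 6 - (s + 820)*(61 + s) = 6 - (820 + s)*(61 + s) = 6 - (61 + s)*(820 + s))
466420 - S((-103 - 101) - 123) = 466420 - (-50014 - ((-103 - 101) - 123)**2 - 881*((-103 - 101) - 123)) = 466420 - (-50014 - (-204 - 123)**2 - 881*(-204 - 123)) = 466420 - (-50014 - 1*(-327)**2 - 881*(-327)) = 466420 - (-50014 - 1*106929 + 288087) = 466420 - (-50014 - 106929 + 288087) = 466420 - 1*131144 = 466420 - 131144 = 335276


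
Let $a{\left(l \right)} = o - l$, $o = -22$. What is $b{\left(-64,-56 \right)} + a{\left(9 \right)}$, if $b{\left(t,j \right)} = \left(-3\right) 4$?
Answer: $-43$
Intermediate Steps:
$a{\left(l \right)} = -22 - l$
$b{\left(t,j \right)} = -12$
$b{\left(-64,-56 \right)} + a{\left(9 \right)} = -12 - 31 = -43$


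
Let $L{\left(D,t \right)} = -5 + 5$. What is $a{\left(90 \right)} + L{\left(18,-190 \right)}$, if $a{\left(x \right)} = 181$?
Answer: $181$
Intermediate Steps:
$L{\left(D,t \right)} = 0$
$a{\left(90 \right)} + L{\left(18,-190 \right)} = 181 + 0 = 181$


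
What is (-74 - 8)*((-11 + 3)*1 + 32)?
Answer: -1968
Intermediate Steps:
(-74 - 8)*((-11 + 3)*1 + 32) = -82*(-8*1 + 32) = -82*(-8 + 32) = -82*24 = -1968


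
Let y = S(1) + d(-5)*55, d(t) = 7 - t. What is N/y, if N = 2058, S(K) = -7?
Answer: 2058/653 ≈ 3.1516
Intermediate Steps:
y = 653 (y = -7 + (7 - 1*(-5))*55 = -7 + (7 + 5)*55 = -7 + 12*55 = -7 + 660 = 653)
N/y = 2058/653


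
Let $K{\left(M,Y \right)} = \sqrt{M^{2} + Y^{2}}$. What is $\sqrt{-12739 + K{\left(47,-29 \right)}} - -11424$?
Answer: $11424 + \sqrt{-12739 + 5 \sqrt{122}} \approx 11424.0 + 112.62 i$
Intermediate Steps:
$\sqrt{-12739 + K{\left(47,-29 \right)}} - -11424 = \sqrt{-12739 + \sqrt{47^{2} + \left(-29\right)^{2}}} - -11424 = \sqrt{-12739 + \sqrt{2209 + 841}} + 11424 = \sqrt{-12739 + \sqrt{3050}} + 11424 = \sqrt{-12739 + 5 \sqrt{122}} + 11424 = 11424 + \sqrt{-12739 + 5 \sqrt{122}}$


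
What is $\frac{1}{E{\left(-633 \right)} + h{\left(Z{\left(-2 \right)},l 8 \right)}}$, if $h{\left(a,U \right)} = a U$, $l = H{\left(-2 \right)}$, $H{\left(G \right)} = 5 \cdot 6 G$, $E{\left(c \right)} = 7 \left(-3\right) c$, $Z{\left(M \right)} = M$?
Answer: $\frac{1}{14253} \approx 7.0161 \cdot 10^{-5}$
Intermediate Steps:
$E{\left(c \right)} = - 21 c$
$H{\left(G \right)} = 30 G$
$l = -60$ ($l = 30 \left(-2\right) = -60$)
$h{\left(a,U \right)} = U a$
$\frac{1}{E{\left(-633 \right)} + h{\left(Z{\left(-2 \right)},l 8 \right)}} = \frac{1}{\left(-21\right) \left(-633\right) + \left(-60\right) 8 \left(-2\right)} = \frac{1}{13293 - -960} = \frac{1}{13293 + 960} = \frac{1}{14253}$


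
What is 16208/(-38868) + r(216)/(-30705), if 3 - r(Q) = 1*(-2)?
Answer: -8297683/19890699 ≈ -0.41716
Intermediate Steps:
r(Q) = 5 (r(Q) = 3 - (-2) = 3 - 1*(-2) = 3 + 2 = 5)
16208/(-38868) + r(216)/(-30705) = 16208/(-38868) + 5/(-30705) = 16208*(-1/38868) + 5*(-1/30705) = -4052/9717 - 1/6141 = -8297683/19890699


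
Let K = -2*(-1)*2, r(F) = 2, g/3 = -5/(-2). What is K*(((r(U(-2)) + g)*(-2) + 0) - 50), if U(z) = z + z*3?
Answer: -276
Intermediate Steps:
g = 15/2 (g = 3*(-5/(-2)) = 3*(-5*(-1/2)) = 3*(5/2) = 15/2 ≈ 7.5000)
U(z) = 4*z (U(z) = z + 3*z = 4*z)
K = 4 (K = 2*2 = 4)
K*(((r(U(-2)) + g)*(-2) + 0) - 50) = 4*(((2 + 15/2)*(-2) + 0) - 50) = 4*(((19/2)*(-2) + 0) - 50) = 4*((-19 + 0) - 50) = 4*(-19 - 50) = 4*(-69) = -276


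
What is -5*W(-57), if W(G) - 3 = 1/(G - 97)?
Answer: -2305/154 ≈ -14.968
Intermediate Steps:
W(G) = 3 + 1/(-97 + G) (W(G) = 3 + 1/(G - 97) = 3 + 1/(-97 + G))
-5*W(-57) = -5*(-290 + 3*(-57))/(-97 - 57) = -5*(-290 - 171)/(-154) = -(-5)*(-461)/154 = -5*461/154 = -2305/154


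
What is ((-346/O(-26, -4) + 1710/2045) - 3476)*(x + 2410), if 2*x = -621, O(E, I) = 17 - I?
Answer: -62963366752/8589 ≈ -7.3307e+6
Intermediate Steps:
x = -621/2 (x = (½)*(-621) = -621/2 ≈ -310.50)
((-346/O(-26, -4) + 1710/2045) - 3476)*(x + 2410) = ((-346/(17 - 1*(-4)) + 1710/2045) - 3476)*(-621/2 + 2410) = ((-346/(17 + 4) + 1710*(1/2045)) - 3476)*(4199/2) = ((-346/21 + 342/409) - 3476)*(4199/2) = (-134332/8589 - 3476)*(4199/2) = -29989696/8589*4199/2 = -62963366752/8589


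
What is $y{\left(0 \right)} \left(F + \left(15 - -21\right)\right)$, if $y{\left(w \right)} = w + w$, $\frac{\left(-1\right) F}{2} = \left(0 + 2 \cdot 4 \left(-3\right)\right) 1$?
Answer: $0$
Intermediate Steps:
$F = 48$ ($F = - 2 \left(0 + 2 \cdot 4 \left(-3\right)\right) 1 = - 2 \left(0 + 8 \left(-3\right)\right) 1 = - 2 \left(0 - 24\right) 1 = - 2 \left(\left(-24\right) 1\right) = \left(-2\right) \left(-24\right) = 48$)
$y{\left(w \right)} = 2 w$
$y{\left(0 \right)} \left(F + \left(15 - -21\right)\right) = 2 \cdot 0 \left(48 + \left(15 - -21\right)\right) = 0 \left(48 + \left(15 + 21\right)\right) = 0 \left(48 + 36\right) = 0 \cdot 84 = 0$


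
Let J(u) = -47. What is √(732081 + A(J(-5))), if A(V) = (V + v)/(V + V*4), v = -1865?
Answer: √40429622545/235 ≈ 855.62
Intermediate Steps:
A(V) = (-1865 + V)/(5*V) (A(V) = (V - 1865)/(V + V*4) = (-1865 + V)/(V + 4*V) = (-1865 + V)/((5*V)) = (-1865 + V)*(1/(5*V)) = (-1865 + V)/(5*V))
√(732081 + A(J(-5))) = √(732081 + (⅕)*(-1865 - 47)/(-47)) = √(732081 + (⅕)*(-1/47)*(-1912)) = √(732081 + 1912/235) = √(172040947/235) = √40429622545/235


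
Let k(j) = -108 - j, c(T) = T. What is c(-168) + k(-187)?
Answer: -89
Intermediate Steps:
c(-168) + k(-187) = -168 + (-108 - 1*(-187)) = -168 + (-108 + 187) = -168 + 79 = -89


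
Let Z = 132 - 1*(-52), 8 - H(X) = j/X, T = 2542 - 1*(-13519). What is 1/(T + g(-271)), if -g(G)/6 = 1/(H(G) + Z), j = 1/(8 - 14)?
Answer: 312191/5014089895 ≈ 6.2263e-5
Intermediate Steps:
T = 16061 (T = 2542 + 13519 = 16061)
j = -1/6 (j = 1/(-6) = -1/6 ≈ -0.16667)
H(X) = 8 + 1/(6*X) (H(X) = 8 - (-1)/(6*X) = 8 + 1/(6*X))
Z = 184 (Z = 132 + 52 = 184)
g(G) = -6/(192 + 1/(6*G)) (g(G) = -6/((8 + 1/(6*G)) + 184) = -6/(192 + 1/(6*G)))
1/(T + g(-271)) = 1/(16061 - 36*(-271)/(1 + 1152*(-271))) = 1/(16061 - 36*(-271)/(1 - 312192)) = 1/(16061 - 36*(-271)/(-312191)) = 1/(16061 - 36*(-271)*(-1/312191)) = 1/(16061 - 9756/312191) = 1/(5014089895/312191) = 312191/5014089895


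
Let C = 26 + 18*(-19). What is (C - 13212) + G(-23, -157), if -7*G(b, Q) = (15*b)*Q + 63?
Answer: -148924/7 ≈ -21275.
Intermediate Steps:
G(b, Q) = -9 - 15*Q*b/7 (G(b, Q) = -((15*b)*Q + 63)/7 = -(15*Q*b + 63)/7 = -(63 + 15*Q*b)/7 = -9 - 15*Q*b/7)
C = -316 (C = 26 - 342 = -316)
(C - 13212) + G(-23, -157) = (-316 - 13212) + (-9 - 15/7*(-157)*(-23)) = -13528 + (-9 - 54165/7) = -13528 - 54228/7 = -148924/7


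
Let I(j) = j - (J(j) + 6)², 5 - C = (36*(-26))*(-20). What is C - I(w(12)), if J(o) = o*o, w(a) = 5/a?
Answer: -387292559/20736 ≈ -18677.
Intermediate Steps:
J(o) = o²
C = -18715 (C = 5 - 36*(-26)*(-20) = 5 - (-936)*(-20) = 5 - 1*18720 = 5 - 18720 = -18715)
I(j) = j - (6 + j²)² (I(j) = j - (j² + 6)² = j - (6 + j²)²)
C - I(w(12)) = -18715 - (5/12 - (6 + (5/12)²)²) = -18715 - (5/12 - (6 + 25/144)²) = -18715 - (5/12 - (889/144)²) = -18715 - (5/12 - 1*790321/20736) = -18715 - (5/12 - 790321/20736) = -18715 - 1*(-781681/20736) = -18715 + 781681/20736 = -387292559/20736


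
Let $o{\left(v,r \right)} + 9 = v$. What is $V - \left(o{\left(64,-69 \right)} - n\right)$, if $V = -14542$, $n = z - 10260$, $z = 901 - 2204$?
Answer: $-26160$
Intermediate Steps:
$z = -1303$ ($z = 901 - 2204 = -1303$)
$n = -11563$ ($n = -1303 - 10260 = -11563$)
$o{\left(v,r \right)} = -9 + v$
$V - \left(o{\left(64,-69 \right)} - n\right) = -14542 - \left(\left(-9 + 64\right) - -11563\right) = -14542 - \left(55 + 11563\right) = -14542 - 11618 = -26160$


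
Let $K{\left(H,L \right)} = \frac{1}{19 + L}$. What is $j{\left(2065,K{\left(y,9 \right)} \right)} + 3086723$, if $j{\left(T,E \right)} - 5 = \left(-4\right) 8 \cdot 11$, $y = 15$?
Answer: $3086376$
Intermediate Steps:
$j{\left(T,E \right)} = -347$ ($j{\left(T,E \right)} = 5 + \left(-4\right) 8 \cdot 11 = 5 - 352 = -347$)
$j{\left(2065,K{\left(y,9 \right)} \right)} + 3086723 = -347 + 3086723 = 3086376$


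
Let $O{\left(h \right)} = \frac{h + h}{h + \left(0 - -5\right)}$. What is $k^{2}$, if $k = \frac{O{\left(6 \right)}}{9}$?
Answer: $\frac{16}{1089} \approx 0.014692$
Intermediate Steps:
$O{\left(h \right)} = \frac{2 h}{5 + h}$ ($O{\left(h \right)} = \frac{2 h}{h + \left(0 + 5\right)} = \frac{2 h}{h + 5} = \frac{2 h}{5 + h}$)
$k = \frac{4}{33}$ ($k = \frac{2 \cdot 6 \frac{1}{5 + 6}}{9} = 2 \cdot 6 \cdot \frac{1}{11} \cdot \frac{1}{9} = \frac{12}{11} \cdot \frac{1}{9} = \frac{4}{33} \approx 0.12121$)
$k^{2} = \left(\frac{4}{33}\right)^{2} = \frac{16}{1089}$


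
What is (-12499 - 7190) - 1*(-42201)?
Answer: 22512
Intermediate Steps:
(-12499 - 7190) - 1*(-42201) = -19689 + 42201 = 22512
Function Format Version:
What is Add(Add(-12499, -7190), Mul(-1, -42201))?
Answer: 22512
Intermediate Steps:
Add(Add(-12499, -7190), Mul(-1, -42201)) = Add(-19689, 42201) = 22512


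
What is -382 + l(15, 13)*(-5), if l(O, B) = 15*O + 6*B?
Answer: -1897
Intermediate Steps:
l(O, B) = 6*B + 15*O
-382 + l(15, 13)*(-5) = -382 + (6*13 + 15*15)*(-5) = -382 + (78 + 225)*(-5) = -382 + 303*(-5) = -382 - 1515 = -1897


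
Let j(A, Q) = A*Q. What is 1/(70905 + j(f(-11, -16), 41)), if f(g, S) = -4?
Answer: 1/70741 ≈ 1.4136e-5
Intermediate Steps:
1/(70905 + j(f(-11, -16), 41)) = 1/(70905 - 4*41) = 1/(70905 - 164) = 1/70741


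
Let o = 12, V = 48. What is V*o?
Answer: 576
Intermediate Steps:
V*o = 48*12 = 576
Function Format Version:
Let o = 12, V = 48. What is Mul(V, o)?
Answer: 576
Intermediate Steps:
Mul(V, o) = Mul(48, 12) = 576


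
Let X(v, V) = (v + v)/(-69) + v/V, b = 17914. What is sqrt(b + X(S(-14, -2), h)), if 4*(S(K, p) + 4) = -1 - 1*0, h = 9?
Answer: sqrt(341147569)/138 ≈ 133.84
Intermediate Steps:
S(K, p) = -17/4 (S(K, p) = -4 + (-1 - 1*0)/4 = -4 + (-1 + 0)/4 = -4 + (1/4)*(-1) = -4 - 1/4 = -17/4)
X(v, V) = -2*v/69 + v/V (X(v, V) = (2*v)*(-1/69) + v/V = -2*v/69 + v/V)
sqrt(b + X(S(-14, -2), h)) = sqrt(17914 + (-2/69*(-17/4) - 17/4/9)) = sqrt(17914 + (17/138 - 17/4*1/9)) = sqrt(17914 + (17/138 - 17/36)) = sqrt(17914 - 289/828) = sqrt(14832503/828) = sqrt(341147569)/138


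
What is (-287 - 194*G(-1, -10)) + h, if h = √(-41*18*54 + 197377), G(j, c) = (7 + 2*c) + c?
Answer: 4175 + 5*√6301 ≈ 4571.9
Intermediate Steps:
G(j, c) = 7 + 3*c
h = 5*√6301 (h = √(-738*54 + 197377) = √(-39852 + 197377) = √157525 = 5*√6301 ≈ 396.89)
(-287 - 194*G(-1, -10)) + h = (-287 - 194*(7 + 3*(-10))) + 5*√6301 = (-287 - 194*(7 - 30)) + 5*√6301 = (-287 - 194*(-23)) + 5*√6301 = (-287 + 4462) + 5*√6301 = 4175 + 5*√6301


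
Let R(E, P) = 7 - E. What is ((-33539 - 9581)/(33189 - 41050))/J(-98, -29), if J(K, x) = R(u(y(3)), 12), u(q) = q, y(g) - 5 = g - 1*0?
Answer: -6160/1123 ≈ -5.4853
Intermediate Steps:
y(g) = 5 + g (y(g) = 5 + (g - 1*0) = 5 + (g + 0) = 5 + g)
J(K, x) = -1 (J(K, x) = 7 - (5 + 3) = 7 - 1*8 = 7 - 8 = -1)
((-33539 - 9581)/(33189 - 41050))/J(-98, -29) = ((-33539 - 9581)/(33189 - 41050))/(-1) = -43120/(-7861)*(-1) = -43120*(-1/7861)*(-1) = (6160/1123)*(-1) = -6160/1123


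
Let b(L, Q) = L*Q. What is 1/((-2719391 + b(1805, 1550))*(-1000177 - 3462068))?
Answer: -1/349657055955 ≈ -2.8599e-12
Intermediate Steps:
1/((-2719391 + b(1805, 1550))*(-1000177 - 3462068)) = 1/((-2719391 + 1805*1550)*(-1000177 - 3462068)) = 1/((-2719391 + 2797750)*(-4462245)) = 1/(78359*(-4462245)) = 1/(-349657055955) = -1/349657055955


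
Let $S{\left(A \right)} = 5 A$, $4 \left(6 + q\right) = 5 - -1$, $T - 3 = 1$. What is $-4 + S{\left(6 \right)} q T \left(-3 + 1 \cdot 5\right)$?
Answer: $-1084$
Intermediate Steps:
$T = 4$ ($T = 3 + 1 = 4$)
$q = - \frac{9}{2}$ ($q = -6 + \frac{5 - -1}{4} = -6 + \frac{5 + 1}{4} = -6 + \frac{1}{4} \cdot 6 = -6 + \frac{3}{2} = - \frac{9}{2} \approx -4.5$)
$-4 + S{\left(6 \right)} q T \left(-3 + 1 \cdot 5\right) = -4 + 5 \cdot 6 \left(- \frac{9}{2}\right) 4 \left(-3 + 1 \cdot 5\right) = -4 + 30 \left(- \frac{9}{2}\right) 4 \left(-3 + 5\right) = -4 + \left(-135\right) 4 \cdot 2 = -4 - 1080 = -1084$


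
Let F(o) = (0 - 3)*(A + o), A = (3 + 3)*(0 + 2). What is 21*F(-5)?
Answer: -441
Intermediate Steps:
A = 12 (A = 6*2 = 12)
F(o) = -36 - 3*o (F(o) = (0 - 3)*(12 + o) = -3*(12 + o) = -36 - 3*o)
21*F(-5) = 21*(-36 - 3*(-5)) = 21*(-36 + 15) = 21*(-21) = -441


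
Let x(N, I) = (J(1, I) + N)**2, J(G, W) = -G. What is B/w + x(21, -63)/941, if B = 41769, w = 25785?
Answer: 1837727/898655 ≈ 2.0450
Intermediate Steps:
x(N, I) = (-1 + N)**2 (x(N, I) = (-1*1 + N)**2 = (-1 + N)**2)
B/w + x(21, -63)/941 = 41769/25785 + (-1 + 21)**2/941 = 41769*(1/25785) + 20**2*(1/941) = 1547/955 + 400*(1/941) = 1547/955 + 400/941 = 1837727/898655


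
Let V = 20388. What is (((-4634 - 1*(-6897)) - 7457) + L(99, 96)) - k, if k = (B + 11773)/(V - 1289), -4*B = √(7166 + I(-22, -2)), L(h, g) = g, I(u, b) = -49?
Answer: -97378475/19099 + √7117/76396 ≈ -5098.6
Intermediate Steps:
B = -√7117/4 (B = -√(7166 - 49)/4 = -√7117/4 ≈ -21.091)
k = 11773/19099 - √7117/76396 (k = (-√7117/4 + 11773)/(20388 - 1289) = (11773 - √7117/4)/19099 = (11773 - √7117/4)*(1/19099) = 11773/19099 - √7117/76396 ≈ 0.61532)
(((-4634 - 1*(-6897)) - 7457) + L(99, 96)) - k = (((-4634 - 1*(-6897)) - 7457) + 96) - (11773/19099 - √7117/76396) = (((-4634 + 6897) - 7457) + 96) + (-11773/19099 + √7117/76396) = ((2263 - 7457) + 96) + (-11773/19099 + √7117/76396) = (-5194 + 96) + (-11773/19099 + √7117/76396) = -5098 + (-11773/19099 + √7117/76396) = -97378475/19099 + √7117/76396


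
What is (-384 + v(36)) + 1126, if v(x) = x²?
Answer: 2038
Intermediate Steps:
(-384 + v(36)) + 1126 = (-384 + 36²) + 1126 = (-384 + 1296) + 1126 = 912 + 1126 = 2038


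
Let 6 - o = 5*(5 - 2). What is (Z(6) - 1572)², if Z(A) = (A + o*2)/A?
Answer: 2477476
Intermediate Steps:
o = -9 (o = 6 - 5*(5 - 2) = 6 - 5*3 = 6 - 1*15 = 6 - 15 = -9)
Z(A) = (-18 + A)/A (Z(A) = (A - 9*2)/A = (A - 18)/A = (-18 + A)/A)
(Z(6) - 1572)² = ((-18 + 6)/6 - 1572)² = ((⅙)*(-12) - 1572)² = (-2 - 1572)² = (-1574)² = 2477476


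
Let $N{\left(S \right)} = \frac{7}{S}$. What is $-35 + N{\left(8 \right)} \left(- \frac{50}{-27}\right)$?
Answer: $- \frac{3605}{108} \approx -33.38$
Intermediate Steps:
$-35 + N{\left(8 \right)} \left(- \frac{50}{-27}\right) = -35 + \frac{7}{8} \left(- \frac{50}{-27}\right) = -35 + 7 \cdot \frac{1}{8} \left(\left(-50\right) \left(- \frac{1}{27}\right)\right) = -35 + \frac{7}{8} \cdot \frac{50}{27} = -35 + \frac{175}{108} = - \frac{3605}{108}$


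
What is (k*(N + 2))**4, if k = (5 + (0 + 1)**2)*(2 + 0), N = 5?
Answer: 49787136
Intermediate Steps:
k = 12 (k = (5 + 1**2)*2 = (5 + 1)*2 = 6*2 = 12)
(k*(N + 2))**4 = (12*(5 + 2))**4 = (12*7)**4 = 84**4 = 49787136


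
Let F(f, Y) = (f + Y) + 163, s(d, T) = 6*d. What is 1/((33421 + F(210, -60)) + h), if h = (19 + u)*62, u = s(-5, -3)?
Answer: 1/33052 ≈ 3.0255e-5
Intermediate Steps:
u = -30 (u = 6*(-5) = -30)
h = -682 (h = (19 - 30)*62 = -11*62 = -682)
F(f, Y) = 163 + Y + f (F(f, Y) = (Y + f) + 163 = 163 + Y + f)
1/((33421 + F(210, -60)) + h) = 1/((33421 + (163 - 60 + 210)) - 682) = 1/((33421 + 313) - 682) = 1/(33734 - 682) = 1/33052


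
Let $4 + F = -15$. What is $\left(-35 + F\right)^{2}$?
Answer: $2916$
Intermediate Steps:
$F = -19$ ($F = -4 - 15 = -19$)
$\left(-35 + F\right)^{2} = \left(-35 - 19\right)^{2} = \left(-54\right)^{2} = 2916$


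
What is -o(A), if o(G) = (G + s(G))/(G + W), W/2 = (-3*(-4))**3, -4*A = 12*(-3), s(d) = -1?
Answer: -8/3465 ≈ -0.0023088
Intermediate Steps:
A = 9 (A = -3*(-3) = -1/4*(-36) = 9)
W = 3456 (W = 2*(-3*(-4))**3 = 2*12**3 = 2*1728 = 3456)
o(G) = (-1 + G)/(3456 + G) (o(G) = (G - 1)/(G + 3456) = (-1 + G)/(3456 + G))
-o(A) = -(-1 + 9)/(3456 + 9) = -8/3465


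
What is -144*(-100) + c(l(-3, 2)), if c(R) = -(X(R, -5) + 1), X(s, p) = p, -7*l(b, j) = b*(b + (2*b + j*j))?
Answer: 14404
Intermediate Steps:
l(b, j) = -b*(j² + 3*b)/7 (l(b, j) = -b*(b + (2*b + j*j))/7 = -b*(b + (2*b + j²))/7 = -b*(b + (j² + 2*b))/7 = -b*(j² + 3*b)/7)
c(R) = 4 (c(R) = -(-5 + 1) = -1*(-4) = 4)
-144*(-100) + c(l(-3, 2)) = -144*(-100) + 4 = 14400 + 4 = 14404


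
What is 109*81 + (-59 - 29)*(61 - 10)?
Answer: 4341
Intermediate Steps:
109*81 + (-59 - 29)*(61 - 10) = 8829 - 88*51 = 8829 - 4488 = 4341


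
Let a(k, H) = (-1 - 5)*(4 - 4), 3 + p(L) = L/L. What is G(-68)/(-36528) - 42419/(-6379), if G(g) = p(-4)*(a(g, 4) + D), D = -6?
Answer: 129117057/19417676 ≈ 6.6495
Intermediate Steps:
p(L) = -2 (p(L) = -3 + L/L = -3 + 1 = -2)
a(k, H) = 0 (a(k, H) = -6*0 = 0)
G(g) = 12 (G(g) = -2*(0 - 6) = -2*(-6) = 12)
G(-68)/(-36528) - 42419/(-6379) = 12/(-36528) - 42419/(-6379) = 12*(-1/36528) - 42419*(-1/6379) = -1/3044 + 42419/6379 = 129117057/19417676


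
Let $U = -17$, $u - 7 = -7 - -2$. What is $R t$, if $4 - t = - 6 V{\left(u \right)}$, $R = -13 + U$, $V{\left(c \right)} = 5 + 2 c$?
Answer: $-1740$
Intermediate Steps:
$u = 2$ ($u = 7 - 5 = 2$)
$R = -30$ ($R = -13 - 17 = -30$)
$t = 58$ ($t = 4 - - 6 \left(5 + 2 \cdot 2\right) = 4 - - 6 \left(5 + 4\right) = 4 - \left(-6\right) 9 = 4 - -54 = 4 + 54 = 58$)
$R t = \left(-30\right) 58 = -1740$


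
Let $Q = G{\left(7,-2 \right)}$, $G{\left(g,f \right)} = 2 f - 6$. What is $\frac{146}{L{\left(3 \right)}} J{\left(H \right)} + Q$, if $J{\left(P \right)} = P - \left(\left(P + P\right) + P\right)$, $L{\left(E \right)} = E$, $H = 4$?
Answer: $- \frac{1198}{3} \approx -399.33$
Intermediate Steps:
$G{\left(g,f \right)} = -6 + 2 f$
$Q = -10$ ($Q = -6 + 2 \left(-2\right) = -6 - 4 = -10$)
$J{\left(P \right)} = - 2 P$ ($J{\left(P \right)} = P - \left(2 P + P\right) = P - 3 P = - 2 P$)
$\frac{146}{L{\left(3 \right)}} J{\left(H \right)} + Q = \frac{146}{3} \left(\left(-2\right) 4\right) - 10 = 146 \cdot \frac{1}{3} \left(-8\right) - 10 = \frac{146}{3} \left(-8\right) - 10 = - \frac{1168}{3} - 10 = - \frac{1198}{3}$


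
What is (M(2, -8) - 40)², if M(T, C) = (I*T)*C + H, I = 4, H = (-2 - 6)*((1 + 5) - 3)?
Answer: 16384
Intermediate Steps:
H = -24 (H = -8*(6 - 3) = -8*3 = -24)
M(T, C) = -24 + 4*C*T (M(T, C) = (4*T)*C - 24 = 4*C*T - 24 = -24 + 4*C*T)
(M(2, -8) - 40)² = ((-24 + 4*(-8)*2) - 40)² = ((-24 - 64) - 40)² = (-88 - 40)² = (-128)² = 16384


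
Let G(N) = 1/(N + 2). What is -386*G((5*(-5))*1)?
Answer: 386/23 ≈ 16.783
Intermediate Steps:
G(N) = 1/(2 + N)
-386*G((5*(-5))*1) = -386/(2 + (5*(-5))*1) = -386/(2 - 25*1) = -386/(2 - 25) = -386/(-23) = -386*(-1/23) = 386/23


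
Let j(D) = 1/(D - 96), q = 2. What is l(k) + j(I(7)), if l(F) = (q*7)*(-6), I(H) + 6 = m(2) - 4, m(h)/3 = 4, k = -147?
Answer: -7897/94 ≈ -84.011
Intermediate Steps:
m(h) = 12 (m(h) = 3*4 = 12)
I(H) = 2 (I(H) = -6 + (12 - 4) = -6 + 8 = 2)
l(F) = -84 (l(F) = (2*7)*(-6) = 14*(-6) = -84)
j(D) = 1/(-96 + D)
l(k) + j(I(7)) = -84 + 1/(-96 + 2) = -84 + 1/(-94) = -84 - 1/94 = -7897/94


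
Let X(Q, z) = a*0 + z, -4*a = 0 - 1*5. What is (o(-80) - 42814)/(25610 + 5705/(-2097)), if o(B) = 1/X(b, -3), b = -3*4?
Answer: -89781657/53698465 ≈ -1.6720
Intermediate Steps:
b = -12
a = 5/4 (a = -(0 - 1*5)/4 = -(0 - 5)/4 = -¼*(-5) = 5/4 ≈ 1.2500)
X(Q, z) = z (X(Q, z) = (5/4)*0 + z = 0 + z = z)
o(B) = -⅓ (o(B) = 1/(-3) = -⅓)
(o(-80) - 42814)/(25610 + 5705/(-2097)) = (-⅓ - 42814)/(25610 + 5705/(-2097)) = -128443/(3*(25610 + 5705*(-1/2097))) = -128443/(3*(25610 - 5705/2097)) = -128443/(3*53698465/2097) = -128443/3*2097/53698465 = -89781657/53698465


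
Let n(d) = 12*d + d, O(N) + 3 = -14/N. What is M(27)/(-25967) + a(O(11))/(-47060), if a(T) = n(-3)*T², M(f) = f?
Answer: 160256769/11374065340 ≈ 0.014090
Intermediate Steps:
O(N) = -3 - 14/N
n(d) = 13*d
a(T) = -39*T² (a(T) = (13*(-3))*T² = -39*T²)
M(27)/(-25967) + a(O(11))/(-47060) = 27/(-25967) - 39*(-3 - 14/11)²/(-47060) = 27*(-1/25967) - 39*(-3 - 14*1/11)²*(-1/47060) = -27/25967 - 39*(-3 - 14/11)²*(-1/47060) = -27/25967 - 39*(-47/11)²*(-1/47060) = -27/25967 - 39*2209/121*(-1/47060) = -27/25967 - 86151/121*(-1/47060) = -27/25967 + 6627/438020 = 160256769/11374065340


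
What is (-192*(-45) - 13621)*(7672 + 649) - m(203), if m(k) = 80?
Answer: -41446981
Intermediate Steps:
(-192*(-45) - 13621)*(7672 + 649) - m(203) = (-192*(-45) - 13621)*(7672 + 649) - 1*80 = (8640 - 13621)*8321 - 80 = -4981*8321 - 80 = -41446901 - 80 = -41446981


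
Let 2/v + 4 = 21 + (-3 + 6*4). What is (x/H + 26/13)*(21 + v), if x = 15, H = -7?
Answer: -400/133 ≈ -3.0075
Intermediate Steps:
v = 1/19 (v = 2/(-4 + (21 + (-3 + 6*4))) = 2/(-4 + (21 + (-3 + 24))) = 2/(-4 + (21 + 21)) = 2/(-4 + 42) = 2/38 = 2*(1/38) = 1/19 ≈ 0.052632)
(x/H + 26/13)*(21 + v) = (15/(-7) + 26/13)*(21 + 1/19) = (15*(-1/7) + 26*(1/13))*(400/19) = (-15/7 + 2)*(400/19) = -1/7*400/19 = -400/133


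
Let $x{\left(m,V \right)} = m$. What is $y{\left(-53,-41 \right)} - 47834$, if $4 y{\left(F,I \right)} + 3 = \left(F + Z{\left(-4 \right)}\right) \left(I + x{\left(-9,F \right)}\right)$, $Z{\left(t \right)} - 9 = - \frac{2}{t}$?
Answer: $-47291$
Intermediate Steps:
$Z{\left(t \right)} = 9 - \frac{2}{t}$
$y{\left(F,I \right)} = - \frac{3}{4} + \frac{\left(-9 + I\right) \left(\frac{19}{2} + F\right)}{4}$ ($y{\left(F,I \right)} = - \frac{3}{4} + \frac{\left(F + \left(9 - \frac{2}{-4}\right)\right) \left(I - 9\right)}{4} = - \frac{3}{4} + \frac{\left(F + \left(9 - - \frac{1}{2}\right)\right) \left(-9 + I\right)}{4} = - \frac{3}{4} + \frac{\left(F + \left(9 + \frac{1}{2}\right)\right) \left(-9 + I\right)}{4} = - \frac{3}{4} + \frac{\left(F + \frac{19}{2}\right) \left(-9 + I\right)}{4} = - \frac{3}{4} + \frac{\left(\frac{19}{2} + F\right) \left(-9 + I\right)}{4} = - \frac{3}{4} + \frac{\left(-9 + I\right) \left(\frac{19}{2} + F\right)}{4}$)
$y{\left(-53,-41 \right)} - 47834 = \left(- \frac{177}{8} - - \frac{477}{4} + \frac{19}{8} \left(-41\right) + \frac{1}{4} \left(-53\right) \left(-41\right)\right) - 47834 = \left(- \frac{177}{8} + \frac{477}{4} - \frac{779}{8} + \frac{2173}{4}\right) - 47834 = 543 - 47834 = -47291$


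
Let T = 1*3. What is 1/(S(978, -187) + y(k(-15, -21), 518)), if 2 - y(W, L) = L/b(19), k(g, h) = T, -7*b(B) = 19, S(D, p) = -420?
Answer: -19/4316 ≈ -0.0044022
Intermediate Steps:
b(B) = -19/7 (b(B) = -⅐*19 = -19/7)
T = 3
k(g, h) = 3
y(W, L) = 2 + 7*L/19 (y(W, L) = 2 - L/(-19/7) = 2 - L*(-7)/19 = 2 - (-7)*L/19 = 2 + 7*L/19)
1/(S(978, -187) + y(k(-15, -21), 518)) = 1/(-420 + (2 + (7/19)*518)) = 1/(-420 + (2 + 3626/19)) = 1/(-420 + 3664/19) = 1/(-4316/19) = -19/4316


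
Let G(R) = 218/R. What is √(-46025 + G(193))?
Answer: I*√1714343151/193 ≈ 214.53*I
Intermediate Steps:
√(-46025 + G(193)) = √(-46025 + 218/193) = √(-8882607/193) = I*√1714343151/193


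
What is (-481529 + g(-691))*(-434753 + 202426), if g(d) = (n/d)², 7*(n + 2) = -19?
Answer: 2617425365072226224/23396569 ≈ 1.1187e+11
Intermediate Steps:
n = -33/7 (n = -2 + (⅐)*(-19) = -2 - 19/7 = -33/7 ≈ -4.7143)
g(d) = 1089/(49*d²) (g(d) = (-33/(7*d))² = 1089/(49*d²))
(-481529 + g(-691))*(-434753 + 202426) = (-481529 + (1089/49)/(-691)²)*(-434753 + 202426) = (-481529 + (1089/49)*(1/477481))*(-232327) = (-481529 + 1089/23396569)*(-232327) = -11266126472912/23396569*(-232327) = 2617425365072226224/23396569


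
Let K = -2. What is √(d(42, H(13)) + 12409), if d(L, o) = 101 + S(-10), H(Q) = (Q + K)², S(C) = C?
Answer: 50*√5 ≈ 111.80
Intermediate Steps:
H(Q) = (-2 + Q)² (H(Q) = (Q - 2)² = (-2 + Q)²)
d(L, o) = 91 (d(L, o) = 101 - 10 = 91)
√(d(42, H(13)) + 12409) = √(91 + 12409) = √12500 = 50*√5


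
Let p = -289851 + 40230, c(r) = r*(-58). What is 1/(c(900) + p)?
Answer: -1/301821 ≈ -3.3132e-6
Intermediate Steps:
c(r) = -58*r
p = -249621
1/(c(900) + p) = 1/(-58*900 - 249621) = 1/(-52200 - 249621) = 1/(-301821) = -1/301821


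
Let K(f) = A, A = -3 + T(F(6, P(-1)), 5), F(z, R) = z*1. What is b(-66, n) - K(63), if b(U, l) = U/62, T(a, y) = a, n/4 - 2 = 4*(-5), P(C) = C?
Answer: -126/31 ≈ -4.0645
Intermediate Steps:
n = -72 (n = 8 + 4*(4*(-5)) = 8 + 4*(-20) = 8 - 80 = -72)
F(z, R) = z
b(U, l) = U/62 (b(U, l) = U*(1/62) = U/62)
A = 3 (A = -3 + 6 = 3)
K(f) = 3
b(-66, n) - K(63) = (1/62)*(-66) - 1*3 = -33/31 - 3 = -126/31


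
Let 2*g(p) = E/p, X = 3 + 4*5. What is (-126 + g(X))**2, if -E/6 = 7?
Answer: 8520561/529 ≈ 16107.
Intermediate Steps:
E = -42 (E = -6*7 = -42)
X = 23 (X = 3 + 20 = 23)
g(p) = -21/p (g(p) = (-42/p)/2 = -21/p)
(-126 + g(X))**2 = (-126 - 21/23)**2 = (-2919/23)**2 = 8520561/529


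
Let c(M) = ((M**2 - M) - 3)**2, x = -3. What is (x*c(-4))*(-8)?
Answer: 6936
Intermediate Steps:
c(M) = (-3 + M**2 - M)**2
(x*c(-4))*(-8) = -3*(3 - 4 - 1*(-4)**2)**2*(-8) = -3*(3 - 4 - 1*16)**2*(-8) = -3*(3 - 4 - 16)**2*(-8) = -3*(-17)**2*(-8) = -3*289*(-8) = -867*(-8) = 6936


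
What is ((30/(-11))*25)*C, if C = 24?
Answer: -18000/11 ≈ -1636.4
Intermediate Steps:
((30/(-11))*25)*C = ((30/(-11))*25)*24 = ((30*(-1/11))*25)*24 = -30/11*25*24 = -750/11*24 = -18000/11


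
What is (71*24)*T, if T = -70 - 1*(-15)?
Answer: -93720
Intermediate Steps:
T = -55 (T = -70 + 15 = -55)
(71*24)*T = (71*24)*(-55) = 1704*(-55) = -93720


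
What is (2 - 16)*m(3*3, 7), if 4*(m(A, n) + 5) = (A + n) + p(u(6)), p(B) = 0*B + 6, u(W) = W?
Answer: -7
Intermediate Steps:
p(B) = 6 (p(B) = 0 + 6 = 6)
m(A, n) = -7/2 + A/4 + n/4 (m(A, n) = -5 + ((A + n) + 6)/4 = -5 + (6 + A + n)/4 = -5 + (3/2 + A/4 + n/4) = -7/2 + A/4 + n/4)
(2 - 16)*m(3*3, 7) = (2 - 16)*(-7/2 + (3*3)/4 + (¼)*7) = -14*(-7/2 + (¼)*9 + 7/4) = -14*(-7/2 + 9/4 + 7/4) = -14*½ = -7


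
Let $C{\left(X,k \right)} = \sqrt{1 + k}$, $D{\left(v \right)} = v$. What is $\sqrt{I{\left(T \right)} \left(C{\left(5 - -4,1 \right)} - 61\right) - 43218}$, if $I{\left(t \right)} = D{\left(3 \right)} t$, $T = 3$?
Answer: $3 \sqrt{-4863 + \sqrt{2}} \approx 209.18 i$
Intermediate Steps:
$I{\left(t \right)} = 3 t$
$\sqrt{I{\left(T \right)} \left(C{\left(5 - -4,1 \right)} - 61\right) - 43218} = \sqrt{3 \cdot 3 \left(\sqrt{1 + 1} - 61\right) - 43218} = \sqrt{9 \left(\sqrt{2} - 61\right) - 43218} = \sqrt{9 \left(-61 + \sqrt{2}\right) - 43218} = \sqrt{\left(-549 + 9 \sqrt{2}\right) - 43218} = \sqrt{-43767 + 9 \sqrt{2}}$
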